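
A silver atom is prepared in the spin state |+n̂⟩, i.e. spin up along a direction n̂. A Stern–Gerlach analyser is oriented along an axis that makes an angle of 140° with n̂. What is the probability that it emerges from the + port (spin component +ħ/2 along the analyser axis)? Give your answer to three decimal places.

For spin-½, the probability of finding spin-up along an axis at angle θ to the initial spin direction is cos²(θ/2); spin-down is sin²(θ/2).
θ = 140°, so P = cos²(70°) ≈ 0.117.

0.117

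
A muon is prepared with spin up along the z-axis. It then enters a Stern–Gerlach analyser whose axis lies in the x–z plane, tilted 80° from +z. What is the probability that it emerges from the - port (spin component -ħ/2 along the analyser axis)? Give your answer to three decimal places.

0.413

For spin-½, the probability of finding spin-up along an axis at angle θ to the initial spin direction is cos²(θ/2); spin-down is sin²(θ/2).
θ = 80°, so P = sin²(40°) ≈ 0.413.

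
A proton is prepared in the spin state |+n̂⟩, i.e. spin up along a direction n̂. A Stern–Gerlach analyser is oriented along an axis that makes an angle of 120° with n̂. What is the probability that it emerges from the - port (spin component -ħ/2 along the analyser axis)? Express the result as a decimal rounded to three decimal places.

0.750

For spin-½, the probability of finding spin-up along an axis at angle θ to the initial spin direction is cos²(θ/2); spin-down is sin²(θ/2).
θ = 120°, so P = sin²(60°) ≈ 0.750.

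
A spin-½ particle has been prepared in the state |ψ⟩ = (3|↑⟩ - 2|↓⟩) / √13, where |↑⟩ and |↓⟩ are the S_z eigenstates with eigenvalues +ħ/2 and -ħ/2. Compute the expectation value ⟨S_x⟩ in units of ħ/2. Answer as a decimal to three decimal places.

-0.923

⟨σ_x⟩ = 2 Re(a* b)/(|a|²+|b|²) with a = 3, b = -2.
a* b = -6, so ⟨σ_x⟩ = -12/13.
⟨S_x⟩ = (ħ/2)·⟨σ_x⟩.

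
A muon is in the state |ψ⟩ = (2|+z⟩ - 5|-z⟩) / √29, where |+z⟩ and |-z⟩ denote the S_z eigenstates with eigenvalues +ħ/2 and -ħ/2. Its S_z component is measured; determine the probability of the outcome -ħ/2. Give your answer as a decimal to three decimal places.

The -ħ/2 outcome corresponds to |-z⟩. Its amplitude in |ψ⟩ is -5/√29.
P = |-5|² / 29 = 25/29.

0.862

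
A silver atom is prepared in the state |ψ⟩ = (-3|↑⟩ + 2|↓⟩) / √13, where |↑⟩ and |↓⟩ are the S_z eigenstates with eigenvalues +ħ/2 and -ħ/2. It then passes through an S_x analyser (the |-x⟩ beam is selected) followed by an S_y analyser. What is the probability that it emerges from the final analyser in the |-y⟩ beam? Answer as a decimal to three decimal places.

First analyser (S_x): P(|-x⟩) = |⟨-x|ψ⟩|² = 25/26.
After stage 1 the state is |-x⟩; P(|-y⟩) = |⟨-y|-x⟩|² = 1/2.
Joint probability = 25/26 × 1/2 = 0.481.

0.481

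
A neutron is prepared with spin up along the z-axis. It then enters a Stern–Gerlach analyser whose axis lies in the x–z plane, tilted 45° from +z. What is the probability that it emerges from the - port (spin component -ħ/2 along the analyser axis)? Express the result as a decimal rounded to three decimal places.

0.146

For spin-½, the probability of finding spin-up along an axis at angle θ to the initial spin direction is cos²(θ/2); spin-down is sin²(θ/2).
θ = 45°, so P = sin²(22.5°) ≈ 0.146.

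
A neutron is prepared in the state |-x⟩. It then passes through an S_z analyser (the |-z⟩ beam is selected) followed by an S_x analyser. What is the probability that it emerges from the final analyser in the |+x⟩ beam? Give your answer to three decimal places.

0.250

First analyser (S_z): from |-x⟩, P(|-z⟩) = 1/2.
After stage 1 the state is |-z⟩; P(|+x⟩) = |⟨+x|-z⟩|² = 1/2.
Joint probability = 1/2 × 1/2 = 0.250.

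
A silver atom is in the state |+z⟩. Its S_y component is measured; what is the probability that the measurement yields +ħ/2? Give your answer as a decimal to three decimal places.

In the S_z basis, |+z⟩ = |+z⟩ and |+y⟩ = (|+z⟩ + i|-z⟩)/√2.
|⟨+y|+z⟩|² = 1/2.

0.500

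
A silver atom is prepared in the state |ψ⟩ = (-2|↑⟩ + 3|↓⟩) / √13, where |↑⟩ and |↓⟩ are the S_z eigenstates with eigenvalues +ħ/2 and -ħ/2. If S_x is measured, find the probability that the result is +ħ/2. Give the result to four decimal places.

0.0385

|+x⟩ = (|↑⟩ + |↓⟩)/√2, so ⟨+x|ψ⟩ = (1) / (√2·√13).
P = |1|² / 26 = 1/26.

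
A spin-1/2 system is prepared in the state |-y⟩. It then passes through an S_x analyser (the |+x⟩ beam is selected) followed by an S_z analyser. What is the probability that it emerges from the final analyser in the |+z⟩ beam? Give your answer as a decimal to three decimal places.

0.250

First analyser (S_x): from |-y⟩, P(|+x⟩) = 1/2.
After stage 1 the state is |+x⟩; P(|+z⟩) = |⟨+z|+x⟩|² = 1/2.
Joint probability = 1/2 × 1/2 = 0.250.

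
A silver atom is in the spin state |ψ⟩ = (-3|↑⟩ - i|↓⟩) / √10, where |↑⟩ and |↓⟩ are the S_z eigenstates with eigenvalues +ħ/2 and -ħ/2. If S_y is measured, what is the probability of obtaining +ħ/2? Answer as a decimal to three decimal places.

0.800

|+y⟩ = (|↑⟩ + i|↓⟩)/√2, so ⟨+y|ψ⟩ = (-4) / (√2·√10).
P = |-4|² / 20 = 16/20.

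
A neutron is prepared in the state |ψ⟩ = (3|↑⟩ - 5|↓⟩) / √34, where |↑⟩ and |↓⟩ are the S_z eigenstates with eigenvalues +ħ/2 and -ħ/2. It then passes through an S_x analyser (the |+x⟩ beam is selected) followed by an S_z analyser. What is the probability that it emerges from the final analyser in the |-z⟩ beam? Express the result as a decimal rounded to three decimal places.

First analyser (S_x): P(|+x⟩) = |⟨+x|ψ⟩|² = 4/68.
After stage 1 the state is |+x⟩; P(|-z⟩) = |⟨-z|+x⟩|² = 1/2.
Joint probability = 4/68 × 1/2 = 0.029.

0.029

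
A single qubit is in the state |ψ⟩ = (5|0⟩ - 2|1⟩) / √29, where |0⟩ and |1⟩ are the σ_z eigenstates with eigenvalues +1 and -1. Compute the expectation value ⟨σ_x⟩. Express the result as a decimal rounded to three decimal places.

-0.690

⟨σ_x⟩ = 2 Re(a* b)/(|a|²+|b|²) with a = 5, b = -2.
a* b = -10, so ⟨σ_x⟩ = -20/29.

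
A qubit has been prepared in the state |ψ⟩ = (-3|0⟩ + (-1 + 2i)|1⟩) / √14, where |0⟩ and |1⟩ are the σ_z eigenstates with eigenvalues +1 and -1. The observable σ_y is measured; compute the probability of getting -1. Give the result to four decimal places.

|-y⟩ = (|0⟩ - i|1⟩)/√2, so ⟨-y|ψ⟩ = (-5 - i) / (√2·√14).
P = |-5 - i|² / 28 = 26/28.

0.9286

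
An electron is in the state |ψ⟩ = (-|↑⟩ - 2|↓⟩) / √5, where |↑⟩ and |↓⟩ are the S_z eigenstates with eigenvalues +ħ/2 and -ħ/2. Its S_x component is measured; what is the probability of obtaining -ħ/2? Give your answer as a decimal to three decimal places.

0.100

|-x⟩ = (|↑⟩ - |↓⟩)/√2, so ⟨-x|ψ⟩ = (1) / (√2·√5).
P = |1|² / 10 = 1/10.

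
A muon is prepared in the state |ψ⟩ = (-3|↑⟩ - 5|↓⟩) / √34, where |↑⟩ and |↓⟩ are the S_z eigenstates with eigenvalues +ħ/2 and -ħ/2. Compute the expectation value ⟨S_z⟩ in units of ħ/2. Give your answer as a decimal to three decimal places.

⟨σ_z⟩ = |a|² - |b|² divided by |a|²+|b|², with a, b the |↑⟩, |↓⟩ amplitudes.
= (9 - 25)/34 = -16/34.
⟨S_z⟩ = (ħ/2)·⟨σ_z⟩.

-0.471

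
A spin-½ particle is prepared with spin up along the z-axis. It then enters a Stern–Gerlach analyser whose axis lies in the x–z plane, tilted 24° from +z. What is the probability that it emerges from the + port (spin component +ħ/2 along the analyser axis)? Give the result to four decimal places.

For spin-½, the probability of finding spin-up along an axis at angle θ to the initial spin direction is cos²(θ/2); spin-down is sin²(θ/2).
θ = 24°, so P = cos²(12°) ≈ 0.9568.

0.9568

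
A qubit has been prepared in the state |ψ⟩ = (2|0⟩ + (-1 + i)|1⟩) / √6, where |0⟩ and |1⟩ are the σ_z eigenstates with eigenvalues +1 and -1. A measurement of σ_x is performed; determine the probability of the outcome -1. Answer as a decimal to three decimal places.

0.833

|-x⟩ = (|0⟩ - |1⟩)/√2, so ⟨-x|ψ⟩ = (3 - i) / (√2·√6).
P = |3 - i|² / 12 = 10/12.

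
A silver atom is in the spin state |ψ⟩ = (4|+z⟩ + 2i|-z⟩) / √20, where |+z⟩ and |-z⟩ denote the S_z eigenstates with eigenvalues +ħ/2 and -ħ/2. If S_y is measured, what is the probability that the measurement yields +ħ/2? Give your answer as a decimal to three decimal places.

|+y⟩ = (|+z⟩ + i|-z⟩)/√2, so ⟨+y|ψ⟩ = (6) / (√2·√20).
P = |6|² / 40 = 36/40.

0.900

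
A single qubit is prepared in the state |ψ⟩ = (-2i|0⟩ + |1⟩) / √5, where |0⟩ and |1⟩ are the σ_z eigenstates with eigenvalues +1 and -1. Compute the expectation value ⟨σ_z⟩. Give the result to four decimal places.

⟨σ_z⟩ = |a|² - |b|² divided by |a|²+|b|², with a, b the |0⟩, |1⟩ amplitudes.
= (4 - 1)/5 = 3/5.

0.6000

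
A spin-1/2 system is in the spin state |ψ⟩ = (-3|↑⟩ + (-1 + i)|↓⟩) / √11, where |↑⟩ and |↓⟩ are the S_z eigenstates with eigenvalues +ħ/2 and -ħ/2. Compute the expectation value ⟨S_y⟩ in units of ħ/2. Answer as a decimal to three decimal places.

-0.545

⟨σ_y⟩ = 2 Im(a* b)/(|a|²+|b|²) with a = -3, b = (-1 + i).
a* b = (3 - 3i), so ⟨σ_y⟩ = -6/11.
⟨S_y⟩ = (ħ/2)·⟨σ_y⟩.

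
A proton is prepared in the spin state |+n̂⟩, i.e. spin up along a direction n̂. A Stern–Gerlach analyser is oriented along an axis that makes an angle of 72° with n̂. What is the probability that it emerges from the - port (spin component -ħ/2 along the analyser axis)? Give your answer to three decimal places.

For spin-½, the probability of finding spin-up along an axis at angle θ to the initial spin direction is cos²(θ/2); spin-down is sin²(θ/2).
θ = 72°, so P = sin²(36°) ≈ 0.345.

0.345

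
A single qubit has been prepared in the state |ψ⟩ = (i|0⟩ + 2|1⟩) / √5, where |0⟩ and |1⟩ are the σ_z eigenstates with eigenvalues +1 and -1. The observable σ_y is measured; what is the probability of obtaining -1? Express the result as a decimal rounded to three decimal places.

|-y⟩ = (|0⟩ - i|1⟩)/√2, so ⟨-y|ψ⟩ = (3i) / (√2·√5).
P = |3i|² / 10 = 9/10.

0.900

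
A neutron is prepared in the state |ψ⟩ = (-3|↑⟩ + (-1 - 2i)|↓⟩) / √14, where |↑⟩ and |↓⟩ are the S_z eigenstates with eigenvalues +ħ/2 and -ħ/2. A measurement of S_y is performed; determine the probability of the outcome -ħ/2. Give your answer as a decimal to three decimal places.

|-y⟩ = (|↑⟩ - i|↓⟩)/√2, so ⟨-y|ψ⟩ = (-1 - i) / (√2·√14).
P = |-1 - i|² / 28 = 2/28.

0.071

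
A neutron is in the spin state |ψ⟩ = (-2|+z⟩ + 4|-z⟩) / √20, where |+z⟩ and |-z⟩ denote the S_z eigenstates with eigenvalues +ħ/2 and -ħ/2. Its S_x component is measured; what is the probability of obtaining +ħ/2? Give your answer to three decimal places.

|+x⟩ = (|+z⟩ + |-z⟩)/√2, so ⟨+x|ψ⟩ = (2) / (√2·√20).
P = |2|² / 40 = 4/40.

0.100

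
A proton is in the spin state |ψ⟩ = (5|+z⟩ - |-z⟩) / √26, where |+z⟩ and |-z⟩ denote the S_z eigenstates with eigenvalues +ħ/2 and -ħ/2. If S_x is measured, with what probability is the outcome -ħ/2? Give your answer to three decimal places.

0.692

|-x⟩ = (|+z⟩ - |-z⟩)/√2, so ⟨-x|ψ⟩ = (6) / (√2·√26).
P = |6|² / 52 = 36/52.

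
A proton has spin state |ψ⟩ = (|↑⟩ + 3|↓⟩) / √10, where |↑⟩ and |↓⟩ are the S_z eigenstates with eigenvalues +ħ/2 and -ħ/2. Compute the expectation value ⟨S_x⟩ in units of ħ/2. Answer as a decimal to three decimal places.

0.600

⟨σ_x⟩ = 2 Re(a* b)/(|a|²+|b|²) with a = 1, b = 3.
a* b = 3, so ⟨σ_x⟩ = 6/10.
⟨S_x⟩ = (ħ/2)·⟨σ_x⟩.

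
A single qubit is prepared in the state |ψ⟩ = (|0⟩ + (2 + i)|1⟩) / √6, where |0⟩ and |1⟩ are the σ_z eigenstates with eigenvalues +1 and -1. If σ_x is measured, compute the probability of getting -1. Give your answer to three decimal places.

0.167

|-x⟩ = (|0⟩ - |1⟩)/√2, so ⟨-x|ψ⟩ = (-1 - i) / (√2·√6).
P = |-1 - i|² / 12 = 2/12.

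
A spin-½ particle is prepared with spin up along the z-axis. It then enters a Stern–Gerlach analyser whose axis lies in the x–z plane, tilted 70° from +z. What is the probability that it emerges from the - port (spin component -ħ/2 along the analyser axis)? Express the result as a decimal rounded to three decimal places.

0.329

For spin-½, the probability of finding spin-up along an axis at angle θ to the initial spin direction is cos²(θ/2); spin-down is sin²(θ/2).
θ = 70°, so P = sin²(35°) ≈ 0.329.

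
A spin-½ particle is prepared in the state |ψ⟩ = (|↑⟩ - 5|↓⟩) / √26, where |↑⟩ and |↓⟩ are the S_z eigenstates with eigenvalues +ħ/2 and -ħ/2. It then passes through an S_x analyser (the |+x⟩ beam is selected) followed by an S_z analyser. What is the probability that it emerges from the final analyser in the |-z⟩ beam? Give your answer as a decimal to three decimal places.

0.154

First analyser (S_x): P(|+x⟩) = |⟨+x|ψ⟩|² = 16/52.
After stage 1 the state is |+x⟩; P(|-z⟩) = |⟨-z|+x⟩|² = 1/2.
Joint probability = 16/52 × 1/2 = 0.154.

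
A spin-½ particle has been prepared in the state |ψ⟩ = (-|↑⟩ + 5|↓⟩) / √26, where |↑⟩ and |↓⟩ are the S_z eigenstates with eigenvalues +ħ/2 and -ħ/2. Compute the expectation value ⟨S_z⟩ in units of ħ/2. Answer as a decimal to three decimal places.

-0.923

⟨σ_z⟩ = |a|² - |b|² divided by |a|²+|b|², with a, b the |↑⟩, |↓⟩ amplitudes.
= (1 - 25)/26 = -24/26.
⟨S_z⟩ = (ħ/2)·⟨σ_z⟩.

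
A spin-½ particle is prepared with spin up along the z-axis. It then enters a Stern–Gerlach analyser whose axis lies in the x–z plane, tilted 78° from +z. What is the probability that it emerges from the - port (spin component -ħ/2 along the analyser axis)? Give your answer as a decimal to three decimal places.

For spin-½, the probability of finding spin-up along an axis at angle θ to the initial spin direction is cos²(θ/2); spin-down is sin²(θ/2).
θ = 78°, so P = sin²(39°) ≈ 0.396.

0.396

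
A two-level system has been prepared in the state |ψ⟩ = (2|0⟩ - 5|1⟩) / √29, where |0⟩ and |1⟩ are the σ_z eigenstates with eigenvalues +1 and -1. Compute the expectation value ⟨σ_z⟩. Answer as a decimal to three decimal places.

-0.724

⟨σ_z⟩ = |a|² - |b|² divided by |a|²+|b|², with a, b the |0⟩, |1⟩ amplitudes.
= (4 - 25)/29 = -21/29.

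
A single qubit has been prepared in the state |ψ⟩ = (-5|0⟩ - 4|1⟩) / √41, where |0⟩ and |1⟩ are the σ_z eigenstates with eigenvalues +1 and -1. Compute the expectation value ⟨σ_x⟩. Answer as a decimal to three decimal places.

⟨σ_x⟩ = 2 Re(a* b)/(|a|²+|b|²) with a = -5, b = -4.
a* b = 20, so ⟨σ_x⟩ = 40/41.

0.976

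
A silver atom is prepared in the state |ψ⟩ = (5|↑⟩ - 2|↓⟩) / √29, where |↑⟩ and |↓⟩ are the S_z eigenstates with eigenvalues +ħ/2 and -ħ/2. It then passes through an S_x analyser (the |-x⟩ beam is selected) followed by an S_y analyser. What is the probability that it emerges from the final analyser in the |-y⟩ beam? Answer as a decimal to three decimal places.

First analyser (S_x): P(|-x⟩) = |⟨-x|ψ⟩|² = 49/58.
After stage 1 the state is |-x⟩; P(|-y⟩) = |⟨-y|-x⟩|² = 1/2.
Joint probability = 49/58 × 1/2 = 0.422.

0.422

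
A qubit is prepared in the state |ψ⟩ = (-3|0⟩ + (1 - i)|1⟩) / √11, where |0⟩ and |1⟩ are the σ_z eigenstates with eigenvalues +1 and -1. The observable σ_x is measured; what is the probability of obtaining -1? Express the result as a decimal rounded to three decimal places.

|-x⟩ = (|0⟩ - |1⟩)/√2, so ⟨-x|ψ⟩ = (-4 + i) / (√2·√11).
P = |-4 + i|² / 22 = 17/22.

0.773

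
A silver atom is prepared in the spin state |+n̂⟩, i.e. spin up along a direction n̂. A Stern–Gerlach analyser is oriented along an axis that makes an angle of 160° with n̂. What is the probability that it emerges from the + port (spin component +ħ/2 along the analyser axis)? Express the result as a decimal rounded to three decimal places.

0.030

For spin-½, the probability of finding spin-up along an axis at angle θ to the initial spin direction is cos²(θ/2); spin-down is sin²(θ/2).
θ = 160°, so P = cos²(80°) ≈ 0.030.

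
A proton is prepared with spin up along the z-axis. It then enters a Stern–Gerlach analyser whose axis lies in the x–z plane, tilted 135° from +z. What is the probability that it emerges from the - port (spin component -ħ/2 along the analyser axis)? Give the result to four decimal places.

0.8536

For spin-½, the probability of finding spin-up along an axis at angle θ to the initial spin direction is cos²(θ/2); spin-down is sin²(θ/2).
θ = 135°, so P = sin²(67.5°) ≈ 0.8536.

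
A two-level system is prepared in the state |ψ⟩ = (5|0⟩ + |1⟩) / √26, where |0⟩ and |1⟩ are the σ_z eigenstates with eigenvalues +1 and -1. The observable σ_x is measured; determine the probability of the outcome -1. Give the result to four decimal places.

0.3077

|-x⟩ = (|0⟩ - |1⟩)/√2, so ⟨-x|ψ⟩ = (4) / (√2·√26).
P = |4|² / 52 = 16/52.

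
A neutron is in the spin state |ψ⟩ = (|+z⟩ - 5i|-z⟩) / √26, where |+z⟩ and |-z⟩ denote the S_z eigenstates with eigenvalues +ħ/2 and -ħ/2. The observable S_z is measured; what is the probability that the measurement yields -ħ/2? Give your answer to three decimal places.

0.962

The -ħ/2 outcome corresponds to |-z⟩. Its amplitude in |ψ⟩ is -5i/√26.
P = |-5i|² / 26 = 25/26.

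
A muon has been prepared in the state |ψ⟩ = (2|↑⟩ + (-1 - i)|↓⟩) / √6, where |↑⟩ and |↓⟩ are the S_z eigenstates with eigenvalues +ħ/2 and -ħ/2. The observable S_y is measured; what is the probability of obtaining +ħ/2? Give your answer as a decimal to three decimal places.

0.167

|+y⟩ = (|↑⟩ + i|↓⟩)/√2, so ⟨+y|ψ⟩ = (1 + i) / (√2·√6).
P = |1 + i|² / 12 = 2/12.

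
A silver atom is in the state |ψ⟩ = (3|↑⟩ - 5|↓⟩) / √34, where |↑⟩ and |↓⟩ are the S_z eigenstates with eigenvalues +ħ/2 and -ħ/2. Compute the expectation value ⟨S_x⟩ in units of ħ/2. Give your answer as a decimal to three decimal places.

-0.882

⟨σ_x⟩ = 2 Re(a* b)/(|a|²+|b|²) with a = 3, b = -5.
a* b = -15, so ⟨σ_x⟩ = -30/34.
⟨S_x⟩ = (ħ/2)·⟨σ_x⟩.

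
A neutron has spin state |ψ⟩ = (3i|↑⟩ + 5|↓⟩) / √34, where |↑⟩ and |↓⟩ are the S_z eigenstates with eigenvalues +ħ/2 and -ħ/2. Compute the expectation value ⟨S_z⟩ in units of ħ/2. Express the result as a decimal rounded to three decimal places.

-0.471

⟨σ_z⟩ = |a|² - |b|² divided by |a|²+|b|², with a, b the |↑⟩, |↓⟩ amplitudes.
= (9 - 25)/34 = -16/34.
⟨S_z⟩ = (ħ/2)·⟨σ_z⟩.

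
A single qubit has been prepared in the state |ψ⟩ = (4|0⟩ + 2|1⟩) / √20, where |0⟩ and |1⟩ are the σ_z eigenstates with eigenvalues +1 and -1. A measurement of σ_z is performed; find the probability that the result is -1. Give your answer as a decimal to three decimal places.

The -1 outcome corresponds to |1⟩. Its amplitude in |ψ⟩ is 2/√20.
P = |2|² / 20 = 4/20.

0.200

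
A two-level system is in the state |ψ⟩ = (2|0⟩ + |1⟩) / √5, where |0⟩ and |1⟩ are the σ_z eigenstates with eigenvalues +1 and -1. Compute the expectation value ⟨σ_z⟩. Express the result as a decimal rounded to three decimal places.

⟨σ_z⟩ = |a|² - |b|² divided by |a|²+|b|², with a, b the |0⟩, |1⟩ amplitudes.
= (4 - 1)/5 = 3/5.

0.600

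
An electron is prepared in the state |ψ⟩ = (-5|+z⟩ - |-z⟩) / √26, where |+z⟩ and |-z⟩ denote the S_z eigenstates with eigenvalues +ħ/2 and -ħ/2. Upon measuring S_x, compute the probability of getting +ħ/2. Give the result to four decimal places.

0.6923

|+x⟩ = (|+z⟩ + |-z⟩)/√2, so ⟨+x|ψ⟩ = (-6) / (√2·√26).
P = |-6|² / 52 = 36/52.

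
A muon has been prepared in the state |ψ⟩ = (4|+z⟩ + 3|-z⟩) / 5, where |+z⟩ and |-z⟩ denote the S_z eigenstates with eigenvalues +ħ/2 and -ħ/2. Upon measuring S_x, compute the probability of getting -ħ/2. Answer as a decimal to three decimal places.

|-x⟩ = (|+z⟩ - |-z⟩)/√2, so ⟨-x|ψ⟩ = (1) / (√2·5).
P = |1|² / 50 = 1/50.

0.020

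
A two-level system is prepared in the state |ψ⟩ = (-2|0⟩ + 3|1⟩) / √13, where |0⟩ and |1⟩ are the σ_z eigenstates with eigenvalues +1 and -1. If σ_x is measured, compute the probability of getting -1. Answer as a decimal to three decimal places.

|-x⟩ = (|0⟩ - |1⟩)/√2, so ⟨-x|ψ⟩ = (-5) / (√2·√13).
P = |-5|² / 26 = 25/26.

0.962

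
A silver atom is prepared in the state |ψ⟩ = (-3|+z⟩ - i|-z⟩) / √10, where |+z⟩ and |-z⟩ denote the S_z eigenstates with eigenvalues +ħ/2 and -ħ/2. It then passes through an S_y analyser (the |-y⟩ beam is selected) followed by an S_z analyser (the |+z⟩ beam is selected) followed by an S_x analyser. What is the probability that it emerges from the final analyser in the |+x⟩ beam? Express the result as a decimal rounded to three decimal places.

First analyser (S_y): P(|-y⟩) = |⟨-y|ψ⟩|² = 4/20.
After stage 1 the state is |-y⟩; P(|+z⟩) = |⟨+z|-y⟩|² = 1/2.
After stage 2 the state is |+z⟩; P(|+x⟩) = |⟨+x|+z⟩|² = 1/2.
Joint probability = 4/20 × 1/2 × 1/2 = 0.050.

0.050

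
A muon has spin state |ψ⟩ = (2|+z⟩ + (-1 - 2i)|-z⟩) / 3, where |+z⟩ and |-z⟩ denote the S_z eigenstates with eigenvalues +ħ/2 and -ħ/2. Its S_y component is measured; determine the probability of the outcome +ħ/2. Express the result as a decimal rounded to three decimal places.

0.056

|+y⟩ = (|+z⟩ + i|-z⟩)/√2, so ⟨+y|ψ⟩ = (i) / (√2·3).
P = |i|² / 18 = 1/18.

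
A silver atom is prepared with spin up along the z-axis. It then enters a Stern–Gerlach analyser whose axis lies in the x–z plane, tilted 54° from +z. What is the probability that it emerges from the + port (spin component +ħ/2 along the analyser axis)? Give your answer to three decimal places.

For spin-½, the probability of finding spin-up along an axis at angle θ to the initial spin direction is cos²(θ/2); spin-down is sin²(θ/2).
θ = 54°, so P = cos²(27°) ≈ 0.794.

0.794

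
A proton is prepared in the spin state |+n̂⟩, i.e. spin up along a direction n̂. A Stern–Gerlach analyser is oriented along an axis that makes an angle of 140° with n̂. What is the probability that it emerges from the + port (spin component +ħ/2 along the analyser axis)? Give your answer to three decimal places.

0.117

For spin-½, the probability of finding spin-up along an axis at angle θ to the initial spin direction is cos²(θ/2); spin-down is sin²(θ/2).
θ = 140°, so P = cos²(70°) ≈ 0.117.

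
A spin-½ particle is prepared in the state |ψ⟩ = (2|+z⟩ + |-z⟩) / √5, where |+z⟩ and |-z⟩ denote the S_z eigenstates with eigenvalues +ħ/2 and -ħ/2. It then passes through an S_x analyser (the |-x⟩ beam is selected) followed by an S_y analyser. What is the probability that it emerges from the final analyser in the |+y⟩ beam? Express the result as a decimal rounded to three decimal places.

First analyser (S_x): P(|-x⟩) = |⟨-x|ψ⟩|² = 1/10.
After stage 1 the state is |-x⟩; P(|+y⟩) = |⟨+y|-x⟩|² = 1/2.
Joint probability = 1/10 × 1/2 = 0.050.

0.050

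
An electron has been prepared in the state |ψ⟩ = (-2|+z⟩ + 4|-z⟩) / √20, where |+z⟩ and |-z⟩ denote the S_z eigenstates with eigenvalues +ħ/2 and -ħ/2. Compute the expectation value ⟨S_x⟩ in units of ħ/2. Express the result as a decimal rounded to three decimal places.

⟨σ_x⟩ = 2 Re(a* b)/(|a|²+|b|²) with a = -2, b = 4.
a* b = -8, so ⟨σ_x⟩ = -16/20.
⟨S_x⟩ = (ħ/2)·⟨σ_x⟩.

-0.800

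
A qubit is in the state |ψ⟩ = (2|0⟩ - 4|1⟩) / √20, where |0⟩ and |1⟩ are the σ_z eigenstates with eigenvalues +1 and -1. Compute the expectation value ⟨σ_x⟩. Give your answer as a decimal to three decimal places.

⟨σ_x⟩ = 2 Re(a* b)/(|a|²+|b|²) with a = 2, b = -4.
a* b = -8, so ⟨σ_x⟩ = -16/20.

-0.800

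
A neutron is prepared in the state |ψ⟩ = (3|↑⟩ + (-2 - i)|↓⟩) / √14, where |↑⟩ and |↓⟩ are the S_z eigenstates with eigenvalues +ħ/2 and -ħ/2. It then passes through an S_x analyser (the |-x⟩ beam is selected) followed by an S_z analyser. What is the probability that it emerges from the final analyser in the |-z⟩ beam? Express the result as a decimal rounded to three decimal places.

0.464

First analyser (S_x): P(|-x⟩) = |⟨-x|ψ⟩|² = 26/28.
After stage 1 the state is |-x⟩; P(|-z⟩) = |⟨-z|-x⟩|² = 1/2.
Joint probability = 26/28 × 1/2 = 0.464.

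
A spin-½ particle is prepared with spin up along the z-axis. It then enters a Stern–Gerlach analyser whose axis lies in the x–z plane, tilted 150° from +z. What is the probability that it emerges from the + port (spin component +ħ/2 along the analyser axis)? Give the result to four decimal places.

For spin-½, the probability of finding spin-up along an axis at angle θ to the initial spin direction is cos²(θ/2); spin-down is sin²(θ/2).
θ = 150°, so P = cos²(75°) ≈ 0.0670.

0.0670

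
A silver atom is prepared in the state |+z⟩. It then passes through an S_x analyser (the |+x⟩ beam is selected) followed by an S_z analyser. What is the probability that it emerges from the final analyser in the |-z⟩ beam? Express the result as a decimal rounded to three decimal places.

0.250

First analyser (S_x): from |+z⟩, P(|+x⟩) = 1/2.
After stage 1 the state is |+x⟩; P(|-z⟩) = |⟨-z|+x⟩|² = 1/2.
Joint probability = 1/2 × 1/2 = 0.250.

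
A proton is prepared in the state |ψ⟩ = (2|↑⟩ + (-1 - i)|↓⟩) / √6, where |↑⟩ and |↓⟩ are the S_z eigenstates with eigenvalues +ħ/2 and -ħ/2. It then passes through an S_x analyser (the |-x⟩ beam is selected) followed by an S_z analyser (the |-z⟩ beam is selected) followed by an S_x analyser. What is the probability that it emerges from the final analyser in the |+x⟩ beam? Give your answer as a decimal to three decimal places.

0.208

First analyser (S_x): P(|-x⟩) = |⟨-x|ψ⟩|² = 10/12.
After stage 1 the state is |-x⟩; P(|-z⟩) = |⟨-z|-x⟩|² = 1/2.
After stage 2 the state is |-z⟩; P(|+x⟩) = |⟨+x|-z⟩|² = 1/2.
Joint probability = 10/12 × 1/2 × 1/2 = 0.208.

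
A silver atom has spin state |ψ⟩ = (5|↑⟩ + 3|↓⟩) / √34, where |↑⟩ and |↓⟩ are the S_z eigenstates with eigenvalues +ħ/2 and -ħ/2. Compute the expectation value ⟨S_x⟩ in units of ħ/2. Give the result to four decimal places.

0.8824

⟨σ_x⟩ = 2 Re(a* b)/(|a|²+|b|²) with a = 5, b = 3.
a* b = 15, so ⟨σ_x⟩ = 30/34.
⟨S_x⟩ = (ħ/2)·⟨σ_x⟩.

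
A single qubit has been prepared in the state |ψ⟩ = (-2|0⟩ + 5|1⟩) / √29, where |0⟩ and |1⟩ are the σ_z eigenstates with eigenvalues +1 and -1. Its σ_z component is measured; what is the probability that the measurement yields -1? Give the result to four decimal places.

0.8621

The -1 outcome corresponds to |1⟩. Its amplitude in |ψ⟩ is 5/√29.
P = |5|² / 29 = 25/29.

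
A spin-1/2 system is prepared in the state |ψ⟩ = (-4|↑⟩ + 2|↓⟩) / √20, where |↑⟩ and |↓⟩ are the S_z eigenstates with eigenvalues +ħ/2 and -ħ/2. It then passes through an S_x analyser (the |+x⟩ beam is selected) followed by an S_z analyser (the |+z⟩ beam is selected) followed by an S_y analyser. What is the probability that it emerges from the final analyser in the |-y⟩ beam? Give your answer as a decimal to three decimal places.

0.025

First analyser (S_x): P(|+x⟩) = |⟨+x|ψ⟩|² = 4/40.
After stage 1 the state is |+x⟩; P(|+z⟩) = |⟨+z|+x⟩|² = 1/2.
After stage 2 the state is |+z⟩; P(|-y⟩) = |⟨-y|+z⟩|² = 1/2.
Joint probability = 4/40 × 1/2 × 1/2 = 0.025.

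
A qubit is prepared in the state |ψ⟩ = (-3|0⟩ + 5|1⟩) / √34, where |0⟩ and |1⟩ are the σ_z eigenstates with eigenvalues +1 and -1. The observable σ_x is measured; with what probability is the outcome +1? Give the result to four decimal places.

0.0588

|+x⟩ = (|0⟩ + |1⟩)/√2, so ⟨+x|ψ⟩ = (2) / (√2·√34).
P = |2|² / 68 = 4/68.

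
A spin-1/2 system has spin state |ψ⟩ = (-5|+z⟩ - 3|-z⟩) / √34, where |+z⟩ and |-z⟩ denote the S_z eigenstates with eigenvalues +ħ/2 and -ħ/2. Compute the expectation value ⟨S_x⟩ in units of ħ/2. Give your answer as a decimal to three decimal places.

⟨σ_x⟩ = 2 Re(a* b)/(|a|²+|b|²) with a = -5, b = -3.
a* b = 15, so ⟨σ_x⟩ = 30/34.
⟨S_x⟩ = (ħ/2)·⟨σ_x⟩.

0.882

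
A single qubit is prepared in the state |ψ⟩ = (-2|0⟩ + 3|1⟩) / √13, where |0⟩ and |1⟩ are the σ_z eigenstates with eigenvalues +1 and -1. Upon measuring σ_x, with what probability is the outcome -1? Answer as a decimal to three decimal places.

0.962

|-x⟩ = (|0⟩ - |1⟩)/√2, so ⟨-x|ψ⟩ = (-5) / (√2·√13).
P = |-5|² / 26 = 25/26.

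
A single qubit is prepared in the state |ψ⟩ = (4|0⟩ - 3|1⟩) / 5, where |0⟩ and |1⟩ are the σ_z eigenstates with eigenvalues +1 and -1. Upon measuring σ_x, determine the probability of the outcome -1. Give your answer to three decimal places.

0.980

|-x⟩ = (|0⟩ - |1⟩)/√2, so ⟨-x|ψ⟩ = (7) / (√2·5).
P = |7|² / 50 = 49/50.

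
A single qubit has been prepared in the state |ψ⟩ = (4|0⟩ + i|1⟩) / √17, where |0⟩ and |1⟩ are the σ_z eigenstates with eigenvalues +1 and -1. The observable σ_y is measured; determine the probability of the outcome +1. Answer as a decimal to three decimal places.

|+y⟩ = (|0⟩ + i|1⟩)/√2, so ⟨+y|ψ⟩ = (5) / (√2·√17).
P = |5|² / 34 = 25/34.

0.735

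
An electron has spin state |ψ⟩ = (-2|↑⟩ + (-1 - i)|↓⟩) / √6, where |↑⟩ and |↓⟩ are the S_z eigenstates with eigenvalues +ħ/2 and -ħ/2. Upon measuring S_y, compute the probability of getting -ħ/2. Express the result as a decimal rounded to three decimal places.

|-y⟩ = (|↑⟩ - i|↓⟩)/√2, so ⟨-y|ψ⟩ = (-1 - i) / (√2·√6).
P = |-1 - i|² / 12 = 2/12.

0.167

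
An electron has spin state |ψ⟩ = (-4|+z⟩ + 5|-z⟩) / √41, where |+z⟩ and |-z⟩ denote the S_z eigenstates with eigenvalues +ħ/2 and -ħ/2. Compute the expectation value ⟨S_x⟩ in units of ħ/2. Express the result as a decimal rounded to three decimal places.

-0.976

⟨σ_x⟩ = 2 Re(a* b)/(|a|²+|b|²) with a = -4, b = 5.
a* b = -20, so ⟨σ_x⟩ = -40/41.
⟨S_x⟩ = (ħ/2)·⟨σ_x⟩.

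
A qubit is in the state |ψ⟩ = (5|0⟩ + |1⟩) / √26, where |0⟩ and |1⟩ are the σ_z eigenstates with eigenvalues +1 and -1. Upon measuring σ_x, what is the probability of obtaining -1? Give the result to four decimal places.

|-x⟩ = (|0⟩ - |1⟩)/√2, so ⟨-x|ψ⟩ = (4) / (√2·√26).
P = |4|² / 52 = 16/52.

0.3077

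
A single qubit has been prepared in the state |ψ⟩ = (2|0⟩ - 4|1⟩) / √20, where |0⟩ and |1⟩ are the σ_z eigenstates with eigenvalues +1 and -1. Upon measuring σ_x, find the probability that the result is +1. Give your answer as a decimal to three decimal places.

|+x⟩ = (|0⟩ + |1⟩)/√2, so ⟨+x|ψ⟩ = (-2) / (√2·√20).
P = |-2|² / 40 = 4/40.

0.100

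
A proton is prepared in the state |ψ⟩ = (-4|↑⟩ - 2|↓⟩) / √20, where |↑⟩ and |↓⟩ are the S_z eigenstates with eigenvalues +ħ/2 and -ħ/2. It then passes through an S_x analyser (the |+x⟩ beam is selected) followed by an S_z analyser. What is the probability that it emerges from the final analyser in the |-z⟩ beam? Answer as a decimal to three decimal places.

0.450

First analyser (S_x): P(|+x⟩) = |⟨+x|ψ⟩|² = 36/40.
After stage 1 the state is |+x⟩; P(|-z⟩) = |⟨-z|+x⟩|² = 1/2.
Joint probability = 36/40 × 1/2 = 0.450.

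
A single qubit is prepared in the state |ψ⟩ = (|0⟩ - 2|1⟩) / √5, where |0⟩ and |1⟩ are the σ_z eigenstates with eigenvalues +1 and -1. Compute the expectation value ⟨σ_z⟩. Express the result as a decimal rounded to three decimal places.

-0.600

⟨σ_z⟩ = |a|² - |b|² divided by |a|²+|b|², with a, b the |0⟩, |1⟩ amplitudes.
= (1 - 4)/5 = -3/5.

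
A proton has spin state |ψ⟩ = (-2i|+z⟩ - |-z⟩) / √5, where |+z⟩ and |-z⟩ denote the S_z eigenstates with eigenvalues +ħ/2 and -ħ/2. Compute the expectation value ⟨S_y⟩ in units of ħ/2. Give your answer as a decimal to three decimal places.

-0.800

⟨σ_y⟩ = 2 Im(a* b)/(|a|²+|b|²) with a = -2i, b = -1.
a* b = -2i, so ⟨σ_y⟩ = -4/5.
⟨S_y⟩ = (ħ/2)·⟨σ_y⟩.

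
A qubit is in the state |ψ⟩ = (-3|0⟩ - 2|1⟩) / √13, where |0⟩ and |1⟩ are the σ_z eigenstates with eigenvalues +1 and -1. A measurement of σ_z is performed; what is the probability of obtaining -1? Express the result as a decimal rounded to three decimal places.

The -1 outcome corresponds to |1⟩. Its amplitude in |ψ⟩ is -2/√13.
P = |-2|² / 13 = 4/13.

0.308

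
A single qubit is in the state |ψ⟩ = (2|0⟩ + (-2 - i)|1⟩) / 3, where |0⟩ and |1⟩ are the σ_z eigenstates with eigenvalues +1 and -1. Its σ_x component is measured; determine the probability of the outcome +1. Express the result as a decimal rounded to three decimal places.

|+x⟩ = (|0⟩ + |1⟩)/√2, so ⟨+x|ψ⟩ = (-i) / (√2·3).
P = |-i|² / 18 = 1/18.

0.056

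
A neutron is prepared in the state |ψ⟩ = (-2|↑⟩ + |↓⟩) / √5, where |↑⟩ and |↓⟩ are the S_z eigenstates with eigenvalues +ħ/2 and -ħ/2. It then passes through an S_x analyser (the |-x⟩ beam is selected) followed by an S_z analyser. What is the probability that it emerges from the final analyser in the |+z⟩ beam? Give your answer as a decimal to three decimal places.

0.450

First analyser (S_x): P(|-x⟩) = |⟨-x|ψ⟩|² = 9/10.
After stage 1 the state is |-x⟩; P(|+z⟩) = |⟨+z|-x⟩|² = 1/2.
Joint probability = 9/10 × 1/2 = 0.450.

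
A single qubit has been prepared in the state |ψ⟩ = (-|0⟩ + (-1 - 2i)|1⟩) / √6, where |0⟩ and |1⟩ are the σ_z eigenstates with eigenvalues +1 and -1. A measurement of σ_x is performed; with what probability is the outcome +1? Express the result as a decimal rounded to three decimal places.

|+x⟩ = (|0⟩ + |1⟩)/√2, so ⟨+x|ψ⟩ = (-2 - 2i) / (√2·√6).
P = |-2 - 2i|² / 12 = 8/12.

0.667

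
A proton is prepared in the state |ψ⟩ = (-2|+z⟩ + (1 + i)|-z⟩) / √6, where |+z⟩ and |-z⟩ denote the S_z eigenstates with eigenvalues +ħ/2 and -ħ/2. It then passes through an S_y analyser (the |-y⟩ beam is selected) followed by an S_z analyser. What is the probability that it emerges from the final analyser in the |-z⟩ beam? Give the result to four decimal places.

First analyser (S_y): P(|-y⟩) = |⟨-y|ψ⟩|² = 10/12.
After stage 1 the state is |-y⟩; P(|-z⟩) = |⟨-z|-y⟩|² = 1/2.
Joint probability = 10/12 × 1/2 = 0.4167.

0.4167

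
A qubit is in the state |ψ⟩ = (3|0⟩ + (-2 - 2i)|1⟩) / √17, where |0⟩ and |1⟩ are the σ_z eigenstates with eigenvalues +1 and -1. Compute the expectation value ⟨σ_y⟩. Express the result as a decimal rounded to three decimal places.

⟨σ_y⟩ = 2 Im(a* b)/(|a|²+|b|²) with a = 3, b = (-2 - 2i).
a* b = (-6 - 6i), so ⟨σ_y⟩ = -12/17.

-0.706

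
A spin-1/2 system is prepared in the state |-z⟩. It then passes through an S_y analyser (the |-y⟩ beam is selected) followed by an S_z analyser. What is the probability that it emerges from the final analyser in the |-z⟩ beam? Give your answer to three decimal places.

0.250

First analyser (S_y): from |-z⟩, P(|-y⟩) = 1/2.
After stage 1 the state is |-y⟩; P(|-z⟩) = |⟨-z|-y⟩|² = 1/2.
Joint probability = 1/2 × 1/2 = 0.250.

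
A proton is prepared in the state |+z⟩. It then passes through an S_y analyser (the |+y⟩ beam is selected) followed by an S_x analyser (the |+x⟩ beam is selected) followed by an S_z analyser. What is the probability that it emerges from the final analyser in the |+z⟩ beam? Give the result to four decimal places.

First analyser (S_y): from |+z⟩, P(|+y⟩) = 1/2.
After stage 1 the state is |+y⟩; P(|+x⟩) = |⟨+x|+y⟩|² = 1/2.
After stage 2 the state is |+x⟩; P(|+z⟩) = |⟨+z|+x⟩|² = 1/2.
Joint probability = 1/2 × 1/2 × 1/2 = 0.1250.

0.1250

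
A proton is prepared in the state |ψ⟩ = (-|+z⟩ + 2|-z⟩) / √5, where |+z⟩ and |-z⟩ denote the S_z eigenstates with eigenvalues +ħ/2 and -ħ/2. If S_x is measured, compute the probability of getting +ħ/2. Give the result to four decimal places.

|+x⟩ = (|+z⟩ + |-z⟩)/√2, so ⟨+x|ψ⟩ = (1) / (√2·√5).
P = |1|² / 10 = 1/10.

0.1000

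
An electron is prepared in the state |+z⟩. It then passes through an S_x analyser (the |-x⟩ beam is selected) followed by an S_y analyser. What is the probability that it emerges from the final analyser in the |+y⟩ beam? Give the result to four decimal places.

First analyser (S_x): from |+z⟩, P(|-x⟩) = 1/2.
After stage 1 the state is |-x⟩; P(|+y⟩) = |⟨+y|-x⟩|² = 1/2.
Joint probability = 1/2 × 1/2 = 0.2500.

0.2500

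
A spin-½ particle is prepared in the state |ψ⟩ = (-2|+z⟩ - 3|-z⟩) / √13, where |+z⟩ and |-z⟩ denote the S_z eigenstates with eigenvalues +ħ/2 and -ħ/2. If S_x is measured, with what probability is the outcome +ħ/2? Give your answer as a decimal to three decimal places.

0.962

|+x⟩ = (|+z⟩ + |-z⟩)/√2, so ⟨+x|ψ⟩ = (-5) / (√2·√13).
P = |-5|² / 26 = 25/26.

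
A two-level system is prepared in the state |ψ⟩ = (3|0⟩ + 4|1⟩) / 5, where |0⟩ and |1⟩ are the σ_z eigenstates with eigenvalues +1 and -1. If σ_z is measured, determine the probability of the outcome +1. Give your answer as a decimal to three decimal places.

The +1 outcome corresponds to |0⟩. Its amplitude in |ψ⟩ is 3/5.
P = |3|² / 25 = 9/25.

0.360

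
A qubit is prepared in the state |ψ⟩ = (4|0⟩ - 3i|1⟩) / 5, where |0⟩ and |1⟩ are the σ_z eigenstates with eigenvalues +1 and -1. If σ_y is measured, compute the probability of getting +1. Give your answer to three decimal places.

|+y⟩ = (|0⟩ + i|1⟩)/√2, so ⟨+y|ψ⟩ = (1) / (√2·5).
P = |1|² / 50 = 1/50.

0.020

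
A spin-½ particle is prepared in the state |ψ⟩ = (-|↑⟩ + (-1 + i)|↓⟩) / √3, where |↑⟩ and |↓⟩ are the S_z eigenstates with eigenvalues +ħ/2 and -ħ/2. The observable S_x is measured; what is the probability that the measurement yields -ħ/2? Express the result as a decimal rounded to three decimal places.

0.167

|-x⟩ = (|↑⟩ - |↓⟩)/√2, so ⟨-x|ψ⟩ = (-i) / (√2·√3).
P = |-i|² / 6 = 1/6.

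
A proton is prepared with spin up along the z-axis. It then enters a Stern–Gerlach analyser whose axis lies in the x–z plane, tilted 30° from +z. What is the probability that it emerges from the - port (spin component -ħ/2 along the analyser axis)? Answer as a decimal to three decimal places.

0.067

For spin-½, the probability of finding spin-up along an axis at angle θ to the initial spin direction is cos²(θ/2); spin-down is sin²(θ/2).
θ = 30°, so P = sin²(15°) ≈ 0.067.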